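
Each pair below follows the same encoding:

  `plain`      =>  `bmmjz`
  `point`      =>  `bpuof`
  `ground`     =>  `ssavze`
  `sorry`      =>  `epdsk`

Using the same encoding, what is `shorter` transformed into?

Shifts by position in plain: pos 0: p→b (+12), pos 1: l→m (+1), pos 2: a→m (+12), pos 3: i→j (+1) — repeating every 2. It's a Vigenère-style cipher with numeric key [12,1]: position i shifts by key[i mod 2].
Applying it to shorter: s+12=e, h+1=i, o+12=a, r+1=s, t+12=f, e+1=f, r+12=d.

eiasffd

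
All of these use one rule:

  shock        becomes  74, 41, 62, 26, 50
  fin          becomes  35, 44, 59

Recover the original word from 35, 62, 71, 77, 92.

forty

s(#19)→74 and h(#8)→41: differences scale by 3, so n = 3·pos + 17. The formula is n = 3×(alphabet index, a=1) + 17.
Decoding 35, 62, 71, 77, 92: 35→(35−17)÷3=6=f, 62→(62−17)÷3=15=o, 71→(71−17)÷3=18=r, 77→(77−17)÷3=20=t, 92→(92−17)÷3=25=y.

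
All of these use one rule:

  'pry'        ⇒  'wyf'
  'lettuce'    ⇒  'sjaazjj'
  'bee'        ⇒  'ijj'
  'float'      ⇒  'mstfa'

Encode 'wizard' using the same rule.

Two shifts are in play — +5 for a/e/i/o/u, +7 for every other letter.
For wizard: w(cons)+7=d, i(vowel)+5=n, z(cons)+7=g, a(vowel)+5=f, r(cons)+7=y, d(cons)+7=k.

dngfyk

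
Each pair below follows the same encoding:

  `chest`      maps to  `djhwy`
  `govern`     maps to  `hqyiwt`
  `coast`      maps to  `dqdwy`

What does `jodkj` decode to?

Each letter shifts forward by (position + 1), i.e. 1, 2, 3, … — the shift grows by one for each successive letter.
Decoding jodkj: j−1=i, o−2=m, d−3=a, k−4=g, j−5=e.

image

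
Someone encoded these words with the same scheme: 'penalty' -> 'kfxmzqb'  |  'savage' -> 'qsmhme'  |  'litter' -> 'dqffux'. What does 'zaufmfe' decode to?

station

The output letters match the input read backwards, each shifted +12: penalty reversed is ytlanep. Two steps: reverse the string, then apply a Caesar shift of +12.
Decoding zaufmfe: shift back: z−12=n, a−12=o, u−12=i, f−12=t, m−12=a, f−12=t, e−12=s → noitats; then reverse → station.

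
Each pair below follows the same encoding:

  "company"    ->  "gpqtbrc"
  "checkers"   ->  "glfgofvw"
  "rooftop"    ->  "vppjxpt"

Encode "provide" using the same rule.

tvpzjhf

The rule splits by letter class: vowels +1, consonants +4.
On provide: p(cons)+4=t, r(cons)+4=v, o(vowel)+1=p, v(cons)+4=z, i(vowel)+1=j, d(cons)+4=h, e(vowel)+1=f.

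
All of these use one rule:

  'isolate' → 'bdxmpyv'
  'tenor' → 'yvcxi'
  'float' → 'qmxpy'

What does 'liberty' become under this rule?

mbkviyz

i(8)→b(1) and s(18)→d(3) fit y≡21x+15 (mod 26); the inverse of 21 mod 26 is 5. This is an affine cipher: with a=0,…,z=25, each position x becomes (21x+15) mod 26.
For liberty: l(11)→21·11+15≡12=m; i(8)→21·8+15≡1=b; b(1)→21·1+15≡10=k; e(4)→21·4+15≡21=v; r(17)→21·17+15≡8=i; t(19)→21·19+15≡24=y; y(24)→21·24+15≡25=z (all mod 26).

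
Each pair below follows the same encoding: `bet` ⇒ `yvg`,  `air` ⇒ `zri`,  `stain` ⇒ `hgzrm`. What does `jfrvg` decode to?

Each letter is replaced by its mirror in the alphabet: a↔z, b↔y, c↔x, and so on (the Atbash cipher).
Reversing it on jfrvg: j↔q, f↔u, r↔i, v↔e, g↔t.

quiet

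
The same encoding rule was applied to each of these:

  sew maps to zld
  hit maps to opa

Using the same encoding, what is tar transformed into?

Compare letters: s→z is +7, e→l is +7, w→d is +7 — a constant shift. Each letter is shifted forward by 7 in the alphabet (a Caesar shift of +7).
On tar: t+7=a, a+7=h, r+7=y.

ahy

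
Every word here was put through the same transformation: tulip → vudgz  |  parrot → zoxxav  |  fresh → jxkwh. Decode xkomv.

This is an affine cipher: with a=0,…,z=25, each position x becomes (25x+14) mod 26.
Decoding xkomv: x(23)→25·(23−14)≡17=r; k(10)→25·(10−14)≡4=e; o(14)→25·(14−14)≡0=a; m(12)→25·(12−14)≡2=c; v(21)→25·(21−14)≡19=t (all mod 26).

react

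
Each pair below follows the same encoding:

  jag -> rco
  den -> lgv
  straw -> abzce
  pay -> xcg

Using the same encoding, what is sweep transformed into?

aeggx

The shift depends on letter class: consonant j→r is +8, but vowel a→c is +2. Vowels shift forward by 2 and consonants shift forward by 8.
On sweep: s(cons)+8=a, w(cons)+8=e, e(vowel)+2=g, e(vowel)+2=g, p(cons)+8=x.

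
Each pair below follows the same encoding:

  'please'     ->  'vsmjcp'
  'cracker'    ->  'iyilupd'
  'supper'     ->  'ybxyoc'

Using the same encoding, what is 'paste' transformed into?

vhaco

In please: p→v is +6, l→s is +7, e→m is +8, a→j is +9 — the shift increases by 1 each position. Each letter shifts forward by (position + 6), i.e. 6, 7, 8, … — the shift grows by one for each successive letter.
For paste: p+6=v, a+7=h, s+8=a, t+9=c, e+10=o.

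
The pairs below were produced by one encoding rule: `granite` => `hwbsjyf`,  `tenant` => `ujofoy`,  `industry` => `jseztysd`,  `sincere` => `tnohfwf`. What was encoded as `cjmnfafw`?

believer

Shifts by position in granite: pos 0: g→h (+1), pos 1: r→w (+5), pos 2: a→b (+1), pos 3: n→s (+5) — repeating every 2. It's a Vigenère-style cipher with numeric key [1,5]: position i shifts by key[i mod 2].
Reversing it on cjmnfafw: c−1=b, j−5=e, m−1=l, n−5=i, f−1=e, a−5=v, f−1=e, w−5=r.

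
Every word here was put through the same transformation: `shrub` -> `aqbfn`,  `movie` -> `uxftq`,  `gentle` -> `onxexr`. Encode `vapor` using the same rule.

In shrub: s→a is +8, h→q is +9, r→b is +10, u→f is +11 — the shift increases by 1 each position. Letter i (0-indexed) is shifted by i+8, so successive shifts are 8, 9, 10, ….
For vapor: v+8=d, a+9=j, p+10=z, o+11=z, r+12=d.

djzzd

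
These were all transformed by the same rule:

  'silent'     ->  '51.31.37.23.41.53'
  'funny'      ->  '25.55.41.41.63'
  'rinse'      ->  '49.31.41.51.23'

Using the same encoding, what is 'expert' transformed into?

The formula is n = 2×(alphabet index, a=1) + 13.
On expert: e=5→23, x=24→61, p=16→45, e=5→23, r=18→49, t=20→53.

23.61.45.23.49.53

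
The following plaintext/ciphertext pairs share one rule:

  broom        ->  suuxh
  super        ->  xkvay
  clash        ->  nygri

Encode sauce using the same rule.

Two steps: reverse the string, then apply a Caesar shift of +6.
Applying it to sauce: reverse → ecuas; then shift: e+6=k, c+6=i, u+6=a, a+6=g, s+6=y.

kiagy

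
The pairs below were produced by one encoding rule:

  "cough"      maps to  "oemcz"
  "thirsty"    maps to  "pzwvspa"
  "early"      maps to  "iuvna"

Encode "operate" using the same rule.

c(2)→o(14) and o(14)→e(4) fit y≡23x+20 (mod 26); the inverse of 23 mod 26 is 17. Treating letters as 0–25, the rule is x ↦ 23x + 20 (mod 26).
For operate: o(14)→23·14+20≡4=e; p(15)→23·15+20≡1=b; e(4)→23·4+20≡8=i; r(17)→23·17+20≡21=v; a(0)→23·0+20≡20=u; t(19)→23·19+20≡15=p; e(4)→23·4+20≡8=i (all mod 26).

ebivupi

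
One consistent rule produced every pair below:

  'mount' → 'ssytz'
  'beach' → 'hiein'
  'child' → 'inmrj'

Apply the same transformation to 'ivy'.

mbe

Two shifts are in play — +4 for a/e/i/o/u, +6 for every other letter.
For ivy: i(vowel)+4=m, v(cons)+6=b, y(cons)+6=e.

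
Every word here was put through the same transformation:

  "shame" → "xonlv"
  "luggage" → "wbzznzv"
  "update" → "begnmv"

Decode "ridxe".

crisp

s(18)→x(23) and h(7)→o(14) fit y≡15x+13 (mod 26); the inverse of 15 mod 26 is 7. This is an affine cipher: with a=0,…,z=25, each position x becomes (15x+13) mod 26.
Decoding ridxe: r(17)→7·(17−13)≡2=c; i(8)→7·(8−13)≡17=r; d(3)→7·(3−13)≡8=i; x(23)→7·(23−13)≡18=s; e(4)→7·(4−13)≡15=p (all mod 26).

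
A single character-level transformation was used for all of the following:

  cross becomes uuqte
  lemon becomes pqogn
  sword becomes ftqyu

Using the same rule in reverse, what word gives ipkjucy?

The output letters match the input read backwards, each shifted +2: cross reversed is ssorc. The word is reversed, then every letter is shifted forward by 2.
Decoding ipkjucy: shift back: i−2=g, p−2=n, k−2=i, j−2=h, u−2=s, c−2=a, y−2=w → gnihsaw; then reverse → washing.

washing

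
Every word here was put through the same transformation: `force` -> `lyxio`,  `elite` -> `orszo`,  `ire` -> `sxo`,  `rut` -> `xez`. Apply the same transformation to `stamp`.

The shift depends on letter class: consonant f→l is +6, but vowel o→y is +10. Two shifts are in play — +10 for a/e/i/o/u, +6 for every other letter.
Applying it to stamp: s(cons)+6=y, t(cons)+6=z, a(vowel)+10=k, m(cons)+6=s, p(cons)+6=v.

yzksv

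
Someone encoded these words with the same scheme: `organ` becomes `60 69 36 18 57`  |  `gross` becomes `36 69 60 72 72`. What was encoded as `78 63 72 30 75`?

The formula is n = 3×(alphabet index, a=1) + 15.
Decoding 78 63 72 30 75: 78→(78−15)÷3=21=u, 63→(63−15)÷3=16=p, 72→(72−15)÷3=19=s, 30→(30−15)÷3=5=e, 75→(75−15)÷3=20=t.

upset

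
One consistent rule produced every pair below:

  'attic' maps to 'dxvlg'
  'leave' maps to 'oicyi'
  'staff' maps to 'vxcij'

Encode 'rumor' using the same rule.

uyorv

Shifts by position in attic: pos 0: a→d (+3), pos 1: t→x (+4), pos 2: t→v (+2), pos 3: i→l (+3), pos 4: c→g (+4) — repeating every 3. It's a Vigenère-style cipher with numeric key [3,4,2]: position i shifts by key[i mod 3].
On rumor: r+3=u, u+4=y, m+2=o, o+3=r, r+4=v.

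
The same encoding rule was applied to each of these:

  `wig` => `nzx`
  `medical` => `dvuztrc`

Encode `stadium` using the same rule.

This is a Caesar cipher with shift 17.
For stadium: s+17=j, t+17=k, a+17=r, d+17=u, i+17=z, u+17=l, m+17=d.

jkruzld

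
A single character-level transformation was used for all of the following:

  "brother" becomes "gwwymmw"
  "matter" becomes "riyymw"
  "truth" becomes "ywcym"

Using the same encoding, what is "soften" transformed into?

Two shifts are in play — +8 for a/e/i/o/u, +5 for every other letter.
On soften: s(cons)+5=x, o(vowel)+8=w, f(cons)+5=k, t(cons)+5=y, e(vowel)+8=m, n(cons)+5=s.

xwkyms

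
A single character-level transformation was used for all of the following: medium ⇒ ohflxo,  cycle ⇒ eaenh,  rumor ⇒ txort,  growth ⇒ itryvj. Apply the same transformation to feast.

hhduv

Two shifts are in play — +3 for a/e/i/o/u, +2 for every other letter.
For feast: f(cons)+2=h, e(vowel)+3=h, a(vowel)+3=d, s(cons)+2=u, t(cons)+2=v.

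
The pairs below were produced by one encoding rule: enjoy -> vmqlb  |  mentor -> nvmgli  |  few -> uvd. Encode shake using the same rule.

Each letter is replaced by its mirror in the alphabet: a↔z, b↔y, c↔x, and so on (the Atbash cipher).
Applying it to shake: s↔h, h↔s, a↔z, k↔p, e↔v.

hszpv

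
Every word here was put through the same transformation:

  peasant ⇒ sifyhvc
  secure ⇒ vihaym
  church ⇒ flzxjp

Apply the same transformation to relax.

uiqge

In peasant: p→s is +3, e→i is +4, a→f is +5, s→y is +6 — the shift increases by 1 each position. Each letter shifts forward by (position + 3), i.e. 3, 4, 5, … — the shift grows by one for each successive letter.
On relax: r+3=u, e+4=i, l+5=q, a+6=g, x+7=e.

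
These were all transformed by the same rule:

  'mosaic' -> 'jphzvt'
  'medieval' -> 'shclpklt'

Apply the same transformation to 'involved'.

The word is reversed, then every letter is shifted forward by 7.
Applying it to involved: reverse → devlovni; then shift: d+7=k, e+7=l, v+7=c, l+7=s, o+7=v, v+7=c, n+7=u, i+7=p.

klcsvcup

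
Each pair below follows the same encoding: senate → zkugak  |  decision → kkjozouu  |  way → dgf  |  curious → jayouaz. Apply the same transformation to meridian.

tkyokogu

The shift depends on letter class: consonant s→z is +7, but vowel e→k is +6. The rule splits by letter class: vowels +6, consonants +7.
For meridian: m(cons)+7=t, e(vowel)+6=k, r(cons)+7=y, i(vowel)+6=o, d(cons)+7=k, i(vowel)+6=o, a(vowel)+6=g, n(cons)+7=u.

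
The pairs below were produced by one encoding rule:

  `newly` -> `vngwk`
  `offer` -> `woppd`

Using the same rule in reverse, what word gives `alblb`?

scrap

In newly: n→v is +8, e→n is +9, w→g is +10, l→w is +11 — the shift increases by 1 each position. Letter i (0-indexed) is shifted by i+8, so successive shifts are 8, 9, 10, ….
Decoding alblb: a−8=s, l−9=c, b−10=r, l−11=a, b−12=p.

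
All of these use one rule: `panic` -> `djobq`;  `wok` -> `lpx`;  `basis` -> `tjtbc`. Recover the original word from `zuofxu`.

twenty

The output letters match the input read backwards, each shifted +1: panic reversed is cinap. Two steps: reverse the string, then apply a Caesar shift of +1.
Undoing it on zuofxu: shift back: z−1=y, u−1=t, o−1=n, f−1=e, x−1=w, u−1=t → ytnewt; then reverse → twenty.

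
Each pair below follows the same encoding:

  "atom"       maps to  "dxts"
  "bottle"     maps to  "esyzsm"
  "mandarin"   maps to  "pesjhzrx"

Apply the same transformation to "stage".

vxfml

In atom: a→d is +3, t→x is +4, o→t is +5, m→s is +6 — the shift increases by 1 each position. Letter i (0-indexed) is shifted by i+3, so successive shifts are 3, 4, 5, ….
On stage: s+3=v, t+4=x, a+5=f, g+6=m, e+7=l.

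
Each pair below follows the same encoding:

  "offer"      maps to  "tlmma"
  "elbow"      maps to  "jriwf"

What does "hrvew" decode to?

clown

In offer: o→t is +5, f→l is +6, f→m is +7, e→m is +8 — the shift increases by 1 each position. The shift increases by 1 at each position, starting from +5: 5, 6, 7, ….
Reversing it on hrvew: h−5=c, r−6=l, v−7=o, e−8=w, w−9=n.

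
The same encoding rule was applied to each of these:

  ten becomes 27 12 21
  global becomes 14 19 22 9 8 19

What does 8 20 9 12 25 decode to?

The number is (letter's place in the alphabet, a=1) + 7.
Undoing it on 8 20 9 12 25: 8→(8−7)÷1=1=a, 20→(20−7)÷1=13=m, 9→(9−7)÷1=2=b, 12→(12−7)÷1=5=e, 25→(25−7)÷1=18=r.

amber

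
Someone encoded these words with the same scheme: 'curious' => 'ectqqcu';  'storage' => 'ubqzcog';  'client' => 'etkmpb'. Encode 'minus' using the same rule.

Shifts by position in curious: pos 0: c→e (+2), pos 1: u→c (+8), pos 2: r→t (+2), pos 3: i→q (+8) — repeating every 2. It's a Vigenère-style cipher with numeric key [2,8]: position i shifts by key[i mod 2].
For minus: m+2=o, i+8=q, n+2=p, u+8=c, s+2=u.

oqpcu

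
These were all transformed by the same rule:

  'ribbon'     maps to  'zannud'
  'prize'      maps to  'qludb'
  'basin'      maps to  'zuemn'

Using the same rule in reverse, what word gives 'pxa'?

old

The output letters match the input read backwards, each shifted +12: ribbon reversed is nobbir. The word is reversed, then every letter is shifted forward by 12.
Undoing it on pxa: shift back: p−12=d, x−12=l, a−12=o → dlo; then reverse → old.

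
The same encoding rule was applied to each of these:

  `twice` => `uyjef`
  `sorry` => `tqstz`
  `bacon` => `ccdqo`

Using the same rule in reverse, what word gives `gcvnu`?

Shifts by position in twice: pos 0: t→u (+1), pos 1: w→y (+2), pos 2: i→j (+1), pos 3: c→e (+2) — repeating every 2. The shifts repeat in a cycle of length 2: positions 0,1,… shift by +1, +2, then the pattern repeats.
Reversing it on gcvnu: g−1=f, c−2=a, v−1=u, n−2=l, u−1=t.

fault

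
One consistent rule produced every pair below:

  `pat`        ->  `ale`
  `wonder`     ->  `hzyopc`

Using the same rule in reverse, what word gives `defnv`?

Compare letters: p→a is +11, a→l is +11, t→e is +11 — a constant shift. Each letter is shifted forward by 11 in the alphabet (a Caesar shift of +11).
Undoing it on defnv: d−11=s, e−11=t, f−11=u, n−11=c, v−11=k.

stuck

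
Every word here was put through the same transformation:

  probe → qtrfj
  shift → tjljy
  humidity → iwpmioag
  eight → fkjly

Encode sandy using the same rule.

In probe: p→q is +1, r→t is +2, o→r is +3, b→f is +4 — the shift increases by 1 each position. The shift increases by 1 at each position, starting from +1: 1, 2, 3, ….
On sandy: s+1=t, a+2=c, n+3=q, d+4=h, y+5=d.

tcqhd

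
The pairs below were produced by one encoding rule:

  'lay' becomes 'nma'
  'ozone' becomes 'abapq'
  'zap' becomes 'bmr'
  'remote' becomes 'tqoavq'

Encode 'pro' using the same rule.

rta

The shift depends on letter class: consonant l→n is +2, but vowel a→m is +12. Vowels shift forward by 12 and consonants shift forward by 2.
For pro: p(cons)+2=r, r(cons)+2=t, o(vowel)+12=a.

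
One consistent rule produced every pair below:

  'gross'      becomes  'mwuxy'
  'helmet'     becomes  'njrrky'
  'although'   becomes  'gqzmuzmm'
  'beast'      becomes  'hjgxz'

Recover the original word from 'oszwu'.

intro

The shifts repeat in a cycle of length 2: positions 0,1,… shift by +6, +5, then the pattern repeats.
Decoding oszwu: o−6=i, s−5=n, z−6=t, w−5=r, u−6=o.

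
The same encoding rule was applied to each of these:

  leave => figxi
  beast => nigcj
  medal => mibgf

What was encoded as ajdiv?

other

This is an affine cipher: with a=0,…,z=25, each position x becomes (7x+6) mod 26.
Reversing it on ajdiv: a(0)→15·(0−6)≡14=o; j(9)→15·(9−6)≡19=t; d(3)→15·(3−6)≡7=h; i(8)→15·(8−6)≡4=e; v(21)→15·(21−6)≡17=r (all mod 26).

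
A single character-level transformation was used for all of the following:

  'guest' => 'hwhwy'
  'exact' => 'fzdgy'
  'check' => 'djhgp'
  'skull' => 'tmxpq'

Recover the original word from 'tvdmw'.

stair

In guest: g→h is +1, u→w is +2, e→h is +3, s→w is +4 — the shift increases by 1 each position. Each letter shifts forward by (position + 1), i.e. 1, 2, 3, … — the shift grows by one for each successive letter.
Reversing it on tvdmw: t−1=s, v−2=t, d−3=a, m−4=i, w−5=r.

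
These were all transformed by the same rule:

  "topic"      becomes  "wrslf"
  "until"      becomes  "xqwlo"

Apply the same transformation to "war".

Compare letters: t→w is +3, o→r is +3, p→s is +3 — a constant shift. Each letter is shifted forward by 3 in the alphabet (a Caesar shift of +3).
For war: w+3=z, a+3=d, r+3=u.

zdu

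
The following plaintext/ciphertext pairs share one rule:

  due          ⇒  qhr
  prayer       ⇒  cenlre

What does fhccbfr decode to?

suppose

This is a Caesar cipher with shift 13.
Reversing it on fhccbfr: f−13=s, h−13=u, c−13=p, c−13=p, b−13=o, f−13=s, r−13=e.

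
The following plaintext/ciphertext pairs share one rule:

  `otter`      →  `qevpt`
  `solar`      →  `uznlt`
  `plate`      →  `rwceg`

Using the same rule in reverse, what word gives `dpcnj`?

Shifts by position in otter: pos 0: o→q (+2), pos 1: t→e (+11), pos 2: t→v (+2), pos 3: e→p (+11) — repeating every 2. A repeating key of period 2 is used — shifts +2, +11 over and over.
Reversing it on dpcnj: d−2=b, p−11=e, c−2=a, n−11=c, j−2=h.

beach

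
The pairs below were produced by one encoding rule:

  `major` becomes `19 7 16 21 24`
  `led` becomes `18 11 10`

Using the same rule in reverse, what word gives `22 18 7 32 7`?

Each letter is replaced by its alphabet position (a=1..z=26) + 6.
Undoing it on 22 18 7 32 7: 22→(22−6)÷1=16=p, 18→(18−6)÷1=12=l, 7→(7−6)÷1=1=a, 32→(32−6)÷1=26=z, 7→(7−6)÷1=1=a.

plaza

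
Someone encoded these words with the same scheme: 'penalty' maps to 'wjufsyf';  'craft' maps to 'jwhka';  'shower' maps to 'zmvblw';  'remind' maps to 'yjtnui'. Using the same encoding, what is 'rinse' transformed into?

ynuxl

Shifts by position in penalty: pos 0: p→w (+7), pos 1: e→j (+5), pos 2: n→u (+7), pos 3: a→f (+5) — repeating every 2. The shifts repeat in a cycle of length 2: positions 0,1,… shift by +7, +5, then the pattern repeats.
Applying it to rinse: r+7=y, i+5=n, n+7=u, s+5=x, e+7=l.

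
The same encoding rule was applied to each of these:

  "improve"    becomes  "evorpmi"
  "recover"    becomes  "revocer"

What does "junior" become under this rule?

The word is simply reversed.
For junior: reverse → roinuj.

roinuj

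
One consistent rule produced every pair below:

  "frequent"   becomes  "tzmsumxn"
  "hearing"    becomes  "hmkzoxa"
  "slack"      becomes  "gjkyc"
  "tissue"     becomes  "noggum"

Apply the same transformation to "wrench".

f(5)→t(19) and r(17)→z(25) fit y≡7x+10 (mod 26); the inverse of 7 mod 26 is 15. This is an affine cipher: with a=0,…,z=25, each position x becomes (7x+10) mod 26.
Applying it to wrench: w(22)→7·22+10≡8=i; r(17)→7·17+10≡25=z; e(4)→7·4+10≡12=m; n(13)→7·13+10≡23=x; c(2)→7·2+10≡24=y; h(7)→7·7+10≡7=h (all mod 26).

izmxyh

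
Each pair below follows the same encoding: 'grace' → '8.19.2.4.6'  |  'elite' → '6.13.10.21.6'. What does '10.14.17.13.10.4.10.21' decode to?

g is letter #7 and maps to 8: an offset of 1. The number is (letter's place in the alphabet, a=1) + 1.
Decoding 10.14.17.13.10.4.10.21: 10→(10−1)÷1=9=i, 14→(14−1)÷1=13=m, 17→(17−1)÷1=16=p, 13→(13−1)÷1=12=l, 10→(10−1)÷1=9=i, 4→(4−1)÷1=3=c, 10→(10−1)÷1=9=i, 21→(21−1)÷1=20=t.

implicit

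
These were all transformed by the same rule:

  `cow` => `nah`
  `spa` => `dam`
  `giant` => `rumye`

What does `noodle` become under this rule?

The shift depends on letter class: consonant c→n is +11, but vowel o→a is +12. Two shifts are in play — +12 for a/e/i/o/u, +11 for every other letter.
For noodle: n(cons)+11=y, o(vowel)+12=a, o(vowel)+12=a, d(cons)+11=o, l(cons)+11=w, e(vowel)+12=q.

yaaowq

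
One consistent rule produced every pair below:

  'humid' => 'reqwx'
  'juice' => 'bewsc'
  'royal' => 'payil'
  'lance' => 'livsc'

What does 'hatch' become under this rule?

h(7)→r(17) and u(20)→e(4) fit y≡5x+8 (mod 26); the inverse of 5 mod 26 is 21. Treating letters as 0–25, the rule is x ↦ 5x + 8 (mod 26).
On hatch: h(7)→5·7+8≡17=r; a(0)→5·0+8≡8=i; t(19)→5·19+8≡25=z; c(2)→5·2+8≡18=s; h(7)→5·7+8≡17=r (all mod 26).

rizsr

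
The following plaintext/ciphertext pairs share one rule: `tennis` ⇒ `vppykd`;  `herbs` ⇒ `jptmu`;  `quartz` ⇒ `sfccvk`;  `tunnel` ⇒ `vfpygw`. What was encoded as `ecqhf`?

crowd

Shifts by position in tennis: pos 0: t→v (+2), pos 1: e→p (+11), pos 2: n→p (+2), pos 3: n→y (+11) — repeating every 2. It's a Vigenère-style cipher with numeric key [2,11]: position i shifts by key[i mod 2].
Undoing it on ecqhf: e−2=c, c−11=r, q−2=o, h−11=w, f−2=d.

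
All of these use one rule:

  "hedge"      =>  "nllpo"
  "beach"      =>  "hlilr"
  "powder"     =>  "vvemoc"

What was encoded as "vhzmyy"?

In hedge: h→n is +6, e→l is +7, d→l is +8, g→p is +9 — the shift increases by 1 each position. Letter i (0-indexed) is shifted by i+6, so successive shifts are 6, 7, 8, ….
Decoding vhzmyy: v−6=p, h−7=a, z−8=r, m−9=d, y−10=o, y−11=n.

pardon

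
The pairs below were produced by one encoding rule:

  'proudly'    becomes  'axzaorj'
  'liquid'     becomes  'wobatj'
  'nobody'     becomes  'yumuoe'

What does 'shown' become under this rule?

dnzcy

Shifts by position in proudly: pos 0: p→a (+11), pos 1: r→x (+6), pos 2: o→z (+11), pos 3: u→a (+6) — repeating every 2. A repeating key of period 2 is used — shifts +11, +6 over and over.
Applying it to shown: s+11=d, h+6=n, o+11=z, w+6=c, n+11=y.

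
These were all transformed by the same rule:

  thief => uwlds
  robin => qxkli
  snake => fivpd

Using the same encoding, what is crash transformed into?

Treating letters as 0–25, the rule is x ↦ 15x + 21 (mod 26).
Applying it to crash: c(2)→15·2+21≡25=z; r(17)→15·17+21≡16=q; a(0)→15·0+21≡21=v; s(18)→15·18+21≡5=f; h(7)→15·7+21≡22=w (all mod 26).

zqvfw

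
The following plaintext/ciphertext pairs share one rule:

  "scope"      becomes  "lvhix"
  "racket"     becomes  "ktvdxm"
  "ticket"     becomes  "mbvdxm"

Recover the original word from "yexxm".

fleet

Compare letters: s→l is +19, c→v is +19, o→h is +19 — a constant shift. Every letter moves 19 places later in the alphabet, wrapping around z→a.
Decoding yexxm: y−19=f, e−19=l, x−19=e, x−19=e, m−19=t.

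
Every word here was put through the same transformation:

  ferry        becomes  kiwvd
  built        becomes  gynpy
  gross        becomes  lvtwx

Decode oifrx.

jeans

Shifts by position in ferry: pos 0: f→k (+5), pos 1: e→i (+4), pos 2: r→w (+5), pos 3: r→v (+4) — repeating every 2. It's a Vigenère-style cipher with numeric key [5,4]: position i shifts by key[i mod 2].
Reversing it on oifrx: o−5=j, i−4=e, f−5=a, r−4=n, x−5=s.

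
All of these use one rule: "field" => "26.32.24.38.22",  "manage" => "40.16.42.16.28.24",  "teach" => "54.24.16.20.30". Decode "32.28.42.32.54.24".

f(#6)→26 and i(#9)→32: differences scale by 2, so n = 2·pos + 14. Each letter becomes 2×(its alphabet position, a=1..z=26) + 14.
Decoding 32.28.42.32.54.24: 32→(32−14)÷2=9=i, 28→(28−14)÷2=7=g, 42→(42−14)÷2=14=n, 32→(32−14)÷2=9=i, 54→(54−14)÷2=20=t, 24→(24−14)÷2=5=e.

ignite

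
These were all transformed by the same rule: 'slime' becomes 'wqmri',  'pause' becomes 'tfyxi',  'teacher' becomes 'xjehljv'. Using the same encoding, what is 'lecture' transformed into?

A repeating key of period 2 is used — shifts +4, +5 over and over.
For lecture: l+4=p, e+5=j, c+4=g, t+5=y, u+4=y, r+5=w, e+4=i.

pjgyywi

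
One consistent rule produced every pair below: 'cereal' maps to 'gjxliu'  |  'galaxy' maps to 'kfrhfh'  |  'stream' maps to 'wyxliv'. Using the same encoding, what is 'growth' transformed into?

kwudbq

Each letter shifts forward by (position + 4), i.e. 4, 5, 6, … — the shift grows by one for each successive letter.
On growth: g+4=k, r+5=w, o+6=u, w+7=d, t+8=b, h+9=q.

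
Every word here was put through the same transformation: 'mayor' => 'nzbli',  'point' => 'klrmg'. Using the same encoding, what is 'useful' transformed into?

fhvufo

Each pair mirrors across the alphabet (m↔n, a↔z, y↔b): positions sum to 25. This is the alphabet-reversal cipher (Atbash): a becomes z, b becomes y, etc.
Applying it to useful: u↔f, s↔h, e↔v, f↔u, u↔f, l↔o.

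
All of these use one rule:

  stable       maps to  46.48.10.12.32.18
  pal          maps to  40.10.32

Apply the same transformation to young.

s(#19)→46 and t(#20)→48: differences scale by 2, so n = 2·pos + 8. Each letter becomes 2×(its alphabet position, a=1..z=26) + 8.
On young: y=25→58, o=15→38, u=21→50, n=14→36, g=7→22.

58.38.50.36.22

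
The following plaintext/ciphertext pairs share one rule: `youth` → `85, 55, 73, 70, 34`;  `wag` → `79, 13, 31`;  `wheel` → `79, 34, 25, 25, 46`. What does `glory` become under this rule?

31, 46, 55, 64, 85

y(#25)→85 and o(#15)→55: differences scale by 3, so n = 3·pos + 10. With a=1..z=26, the number is 3·pos + 10.
For glory: g=7→31, l=12→46, o=15→55, r=18→64, y=25→85.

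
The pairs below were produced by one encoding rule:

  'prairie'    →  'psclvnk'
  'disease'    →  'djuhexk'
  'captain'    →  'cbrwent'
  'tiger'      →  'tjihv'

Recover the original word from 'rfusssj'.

respond

In prairie: p→p is +0, r→s is +1, a→c is +2, i→l is +3 — the shift increases by 1 each position. The shift increases by 1 at each position, starting from +0: 0, 1, 2, ….
Decoding rfusssj: r−0=r, f−1=e, u−2=s, s−3=p, s−4=o, s−5=n, j−6=d.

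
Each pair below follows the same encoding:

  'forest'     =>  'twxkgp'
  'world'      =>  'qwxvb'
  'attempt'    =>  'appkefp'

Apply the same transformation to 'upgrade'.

yfcxabk

f(5)→t(19) and o(14)→w(22) fit y≡9x+0 (mod 26); the inverse of 9 mod 26 is 3. This is an affine cipher: with a=0,…,z=25, each position x becomes (9x+0) mod 26.
On upgrade: u(20)→9·20+0≡24=y; p(15)→9·15+0≡5=f; g(6)→9·6+0≡2=c; r(17)→9·17+0≡23=x; a(0)→9·0+0≡0=a; d(3)→9·3+0≡1=b; e(4)→9·4+0≡10=k (all mod 26).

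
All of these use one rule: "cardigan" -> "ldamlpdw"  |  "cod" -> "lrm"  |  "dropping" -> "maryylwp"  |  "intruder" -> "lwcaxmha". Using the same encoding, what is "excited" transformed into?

hgllchm

The shift depends on letter class: consonant c→l is +9, but vowel a→d is +3. Two shifts are in play — +3 for a/e/i/o/u, +9 for every other letter.
On excited: e(vowel)+3=h, x(cons)+9=g, c(cons)+9=l, i(vowel)+3=l, t(cons)+9=c, e(vowel)+3=h, d(cons)+9=m.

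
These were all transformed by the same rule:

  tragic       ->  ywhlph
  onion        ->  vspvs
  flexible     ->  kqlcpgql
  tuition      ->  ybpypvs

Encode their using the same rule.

Two shifts are in play — +7 for a/e/i/o/u, +5 for every other letter.
Applying it to their: t(cons)+5=y, h(cons)+5=m, e(vowel)+7=l, i(vowel)+7=p, r(cons)+5=w.

ymlpw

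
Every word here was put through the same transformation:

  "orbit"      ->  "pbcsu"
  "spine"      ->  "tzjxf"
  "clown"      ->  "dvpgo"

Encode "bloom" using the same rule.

cvpyn

Shifts by position in orbit: pos 0: o→p (+1), pos 1: r→b (+10), pos 2: b→c (+1), pos 3: i→s (+10) — repeating every 2. It's a Vigenère-style cipher with numeric key [1,10]: position i shifts by key[i mod 2].
For bloom: b+1=c, l+10=v, o+1=p, o+10=y, m+1=n.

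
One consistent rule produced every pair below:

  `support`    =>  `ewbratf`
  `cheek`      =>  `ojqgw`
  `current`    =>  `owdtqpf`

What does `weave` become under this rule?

The shifts repeat in a cycle of length 2: positions 0,1,… shift by +12, +2, then the pattern repeats.
For weave: w+12=i, e+2=g, a+12=m, v+2=x, e+12=q.

igmxq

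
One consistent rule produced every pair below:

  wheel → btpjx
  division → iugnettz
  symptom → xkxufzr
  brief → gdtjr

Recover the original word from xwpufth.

skeptic

It's a Vigenère-style cipher with numeric key [5,12,11]: position i shifts by key[i mod 3].
Decoding xwpufth: x−5=s, w−12=k, p−11=e, u−5=p, f−12=t, t−11=i, h−5=c.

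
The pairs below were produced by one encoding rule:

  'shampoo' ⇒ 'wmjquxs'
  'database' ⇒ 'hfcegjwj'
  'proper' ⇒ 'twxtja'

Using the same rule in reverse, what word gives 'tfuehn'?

palace

Shifts by position in shampoo: pos 0: s→w (+4), pos 1: h→m (+5), pos 2: a→j (+9), pos 3: m→q (+4), pos 4: p→u (+5), pos 5: o→x (+9) — repeating every 3. A repeating key of period 3 is used — shifts +4, +5, +9 over and over.
Undoing it on tfuehn: t−4=p, f−5=a, u−9=l, e−4=a, h−5=c, n−9=e.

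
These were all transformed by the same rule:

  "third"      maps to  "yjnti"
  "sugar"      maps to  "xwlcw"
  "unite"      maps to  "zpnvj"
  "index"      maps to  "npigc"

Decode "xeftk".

The shifts repeat in a cycle of length 2: positions 0,1,… shift by +5, +2, then the pattern repeats.
Decoding xeftk: x−5=s, e−2=c, f−5=a, t−2=r, k−5=f.

scarf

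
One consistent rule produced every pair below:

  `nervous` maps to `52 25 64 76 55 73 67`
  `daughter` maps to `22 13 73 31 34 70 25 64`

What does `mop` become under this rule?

49 55 58

The formula is n = 3×(alphabet index, a=1) + 10.
Applying it to mop: m=13→49, o=15→55, p=16→58.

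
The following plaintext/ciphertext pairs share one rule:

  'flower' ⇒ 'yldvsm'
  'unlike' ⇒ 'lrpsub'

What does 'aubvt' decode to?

Read the word backwards and shift each letter +7.
Decoding aubvt: shift back: a−7=t, u−7=n, b−7=u, v−7=o, t−7=m → tnuom; then reverse → mount.

mount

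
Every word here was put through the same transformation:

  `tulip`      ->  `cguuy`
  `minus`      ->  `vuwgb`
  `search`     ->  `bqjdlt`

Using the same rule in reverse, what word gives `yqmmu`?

Shifts by position in tulip: pos 0: t→c (+9), pos 1: u→g (+12), pos 2: l→u (+9), pos 3: i→u (+12) — repeating every 2. A repeating key of period 2 is used — shifts +9, +12 over and over.
Undoing it on yqmmu: y−9=p, q−12=e, m−9=d, m−12=a, u−9=l.

pedal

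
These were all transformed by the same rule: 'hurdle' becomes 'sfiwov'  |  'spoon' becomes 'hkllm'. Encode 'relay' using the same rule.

ivozb

Each pair mirrors across the alphabet (h↔s, u↔f, r↔i): positions sum to 25. This is the alphabet-reversal cipher (Atbash): a becomes z, b becomes y, etc.
Applying it to relay: r↔i, e↔v, l↔o, a↔z, y↔b.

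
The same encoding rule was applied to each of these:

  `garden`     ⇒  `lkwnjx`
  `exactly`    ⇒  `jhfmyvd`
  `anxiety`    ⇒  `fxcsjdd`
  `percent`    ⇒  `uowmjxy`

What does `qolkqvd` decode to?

Shifts by position in garden: pos 0: g→l (+5), pos 1: a→k (+10), pos 2: r→w (+5), pos 3: d→n (+10) — repeating every 2. The shifts repeat in a cycle of length 2: positions 0,1,… shift by +5, +10, then the pattern repeats.
Reversing it on qolkqvd: q−5=l, o−10=e, l−5=g, k−10=a, q−5=l, v−10=l, d−5=y.

legally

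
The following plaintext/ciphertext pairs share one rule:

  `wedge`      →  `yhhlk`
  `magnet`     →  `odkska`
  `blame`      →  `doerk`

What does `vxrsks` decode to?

In wedge: w→y is +2, e→h is +3, d→h is +4, g→l is +5 — the shift increases by 1 each position. Letter i (0-indexed) is shifted by i+2, so successive shifts are 2, 3, 4, ….
Undoing it on vxrsks: v−2=t, x−3=u, r−4=n, s−5=n, k−6=e, s−7=l.

tunnel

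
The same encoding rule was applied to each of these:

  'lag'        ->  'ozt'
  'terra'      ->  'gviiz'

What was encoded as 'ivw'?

red

Each pair mirrors across the alphabet (l↔o, a↔z, g↔t): positions sum to 25. Each letter is replaced by its mirror in the alphabet: a↔z, b↔y, c↔x, and so on (the Atbash cipher).
Reversing it on ivw: i↔r, v↔e, w↔d.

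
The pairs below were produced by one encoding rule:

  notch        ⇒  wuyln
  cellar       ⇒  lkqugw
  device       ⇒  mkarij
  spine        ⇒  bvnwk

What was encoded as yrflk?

place

A repeating key of period 3 is used — shifts +9, +6, +5 over and over.
Reversing it on yrflk: y−9=p, r−6=l, f−5=a, l−9=c, k−6=e.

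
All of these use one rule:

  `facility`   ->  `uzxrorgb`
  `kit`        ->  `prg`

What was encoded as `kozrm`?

plain

Each pair mirrors across the alphabet (f↔u, a↔z, c↔x): positions sum to 25. Each letter is replaced by its mirror in the alphabet: a↔z, b↔y, c↔x, and so on (the Atbash cipher).
Reversing it on kozrm: k↔p, o↔l, z↔a, r↔i, m↔n.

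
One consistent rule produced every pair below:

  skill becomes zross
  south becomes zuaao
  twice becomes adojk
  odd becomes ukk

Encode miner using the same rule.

The shift depends on letter class: consonant s→z is +7, but vowel i→o is +6. The rule splits by letter class: vowels +6, consonants +7.
Applying it to miner: m(cons)+7=t, i(vowel)+6=o, n(cons)+7=u, e(vowel)+6=k, r(cons)+7=y.

touky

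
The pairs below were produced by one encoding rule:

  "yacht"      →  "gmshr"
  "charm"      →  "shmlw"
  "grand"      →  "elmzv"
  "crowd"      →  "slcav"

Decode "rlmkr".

trait

y(24)→g(6) and a(0)→m(12) fit y≡3x+12 (mod 26); the inverse of 3 mod 26 is 9. Treating letters as 0–25, the rule is x ↦ 3x + 12 (mod 26).
Decoding rlmkr: r(17)→9·(17−12)≡19=t; l(11)→9·(11−12)≡17=r; m(12)→9·(12−12)≡0=a; k(10)→9·(10−12)≡8=i; r(17)→9·(17−12)≡19=t (all mod 26).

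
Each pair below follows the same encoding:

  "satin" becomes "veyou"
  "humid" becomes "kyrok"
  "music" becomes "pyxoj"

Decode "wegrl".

table

In satin: s→v is +3, a→e is +4, t→y is +5, i→o is +6 — the shift increases by 1 each position. Each letter shifts forward by (position + 3), i.e. 3, 4, 5, … — the shift grows by one for each successive letter.
Undoing it on wegrl: w−3=t, e−4=a, g−5=b, r−6=l, l−7=e.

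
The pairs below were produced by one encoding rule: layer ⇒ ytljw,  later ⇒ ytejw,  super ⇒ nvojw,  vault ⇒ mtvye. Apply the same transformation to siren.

Each letter's alphabet position (a=0..z=25) is mapped through 17·x+19 mod 26 — an affine cipher.
On siren: s(18)→17·18+19≡13=n; i(8)→17·8+19≡25=z; r(17)→17·17+19≡22=w; e(4)→17·4+19≡9=j; n(13)→17·13+19≡6=g (all mod 26).

nzwjg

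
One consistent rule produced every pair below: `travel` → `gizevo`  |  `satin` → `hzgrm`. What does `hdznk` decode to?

Each pair mirrors across the alphabet (t↔g, r↔i, a↔z): positions sum to 25. Each letter is replaced by its mirror in the alphabet: a↔z, b↔y, c↔x, and so on (the Atbash cipher).
Decoding hdznk: h↔s, d↔w, z↔a, n↔m, k↔p.

swamp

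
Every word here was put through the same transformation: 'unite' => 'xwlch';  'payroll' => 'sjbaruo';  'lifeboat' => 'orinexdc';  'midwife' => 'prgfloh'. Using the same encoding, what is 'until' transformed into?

Shifts by position in unite: pos 0: u→x (+3), pos 1: n→w (+9), pos 2: i→l (+3), pos 3: t→c (+9) — repeating every 2. The shifts repeat in a cycle of length 2: positions 0,1,… shift by +3, +9, then the pattern repeats.
Applying it to until: u+3=x, n+9=w, t+3=w, i+9=r, l+3=o.

xwwro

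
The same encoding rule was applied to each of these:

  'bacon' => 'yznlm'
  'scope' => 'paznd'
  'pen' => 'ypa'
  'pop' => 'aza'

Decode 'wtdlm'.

basil

The output letters match the input read backwards, each shifted +11: bacon reversed is nocab. The word is reversed, then every letter is shifted forward by 11.
Decoding wtdlm: shift back: w−11=l, t−11=i, d−11=s, l−11=a, m−11=b → lisab; then reverse → basil.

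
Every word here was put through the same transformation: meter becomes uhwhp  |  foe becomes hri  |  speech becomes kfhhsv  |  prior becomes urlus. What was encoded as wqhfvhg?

descent

The output letters match the input read backwards, each shifted +3: meter reversed is retem. The word is reversed, then every letter is shifted forward by 3.
Reversing it on wqhfvhg: shift back: w−3=t, q−3=n, h−3=e, f−3=c, v−3=s, h−3=e, g−3=d → tnecsed; then reverse → descent.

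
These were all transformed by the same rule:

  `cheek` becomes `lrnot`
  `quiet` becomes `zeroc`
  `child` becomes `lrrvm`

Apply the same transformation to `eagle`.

nkpvn

Shifts by position in cheek: pos 0: c→l (+9), pos 1: h→r (+10), pos 2: e→n (+9), pos 3: e→o (+10) — repeating every 2. A repeating key of period 2 is used — shifts +9, +10 over and over.
On eagle: e+9=n, a+10=k, g+9=p, l+10=v, e+9=n.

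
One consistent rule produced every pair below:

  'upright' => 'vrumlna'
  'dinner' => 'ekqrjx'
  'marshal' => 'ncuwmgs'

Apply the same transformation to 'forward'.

gquafxk

In upright: u→v is +1, p→r is +2, r→u is +3, i→m is +4 — the shift increases by 1 each position. Each letter shifts forward by (position + 1), i.e. 1, 2, 3, … — the shift grows by one for each successive letter.
Applying it to forward: f+1=g, o+2=q, r+3=u, w+4=a, a+5=f, r+6=x, d+7=k.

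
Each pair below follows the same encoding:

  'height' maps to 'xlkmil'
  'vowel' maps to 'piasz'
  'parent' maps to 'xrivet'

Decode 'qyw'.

The output letters match the input read backwards, each shifted +4: height reversed is thgieh. The word is reversed, then every letter is shifted forward by 4.
Undoing it on qyw: shift back: q−4=m, y−4=u, w−4=s → mus; then reverse → sum.

sum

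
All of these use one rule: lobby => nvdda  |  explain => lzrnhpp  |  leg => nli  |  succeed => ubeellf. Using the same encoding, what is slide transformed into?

unpfl

The shift depends on letter class: consonant l→n is +2, but vowel o→v is +7. Two shifts are in play — +7 for a/e/i/o/u, +2 for every other letter.
For slide: s(cons)+2=u, l(cons)+2=n, i(vowel)+7=p, d(cons)+2=f, e(vowel)+7=l.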